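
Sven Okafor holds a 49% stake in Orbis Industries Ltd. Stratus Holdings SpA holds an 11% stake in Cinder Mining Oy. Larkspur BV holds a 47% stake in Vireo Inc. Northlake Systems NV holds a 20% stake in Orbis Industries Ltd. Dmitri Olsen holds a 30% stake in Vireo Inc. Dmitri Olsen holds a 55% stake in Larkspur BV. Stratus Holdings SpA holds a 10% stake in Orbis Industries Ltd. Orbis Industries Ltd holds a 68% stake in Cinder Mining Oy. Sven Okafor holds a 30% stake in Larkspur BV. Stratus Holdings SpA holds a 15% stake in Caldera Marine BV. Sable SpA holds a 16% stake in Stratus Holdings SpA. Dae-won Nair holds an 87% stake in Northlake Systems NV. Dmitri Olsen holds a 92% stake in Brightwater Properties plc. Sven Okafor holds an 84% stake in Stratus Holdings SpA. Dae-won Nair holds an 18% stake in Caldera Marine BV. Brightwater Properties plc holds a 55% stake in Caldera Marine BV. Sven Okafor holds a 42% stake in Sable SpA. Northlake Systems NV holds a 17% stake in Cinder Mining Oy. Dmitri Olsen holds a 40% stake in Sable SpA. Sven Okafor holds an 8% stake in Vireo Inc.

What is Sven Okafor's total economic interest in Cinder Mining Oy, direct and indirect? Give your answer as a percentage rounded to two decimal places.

Sven reaches Cinder along 5 paths.
Via Orbis: 49% × 68% = 33.32%.
Via Stratus → Orbis: 84% × 10% × 68% = 5.712%.
Via Sable → Stratus → Orbis: 42% × 16% × 10% × 68% = 0.45696%.
Via Stratus: 84% × 11% = 9.24%.
Via Sable → Stratus: 42% × 16% × 11% = 0.7392%.
Total: 33.32% + 5.712% + 0.45696% + 9.24% + 0.7392% = 49.46816%.
Rounded: 49.47%.

49.47%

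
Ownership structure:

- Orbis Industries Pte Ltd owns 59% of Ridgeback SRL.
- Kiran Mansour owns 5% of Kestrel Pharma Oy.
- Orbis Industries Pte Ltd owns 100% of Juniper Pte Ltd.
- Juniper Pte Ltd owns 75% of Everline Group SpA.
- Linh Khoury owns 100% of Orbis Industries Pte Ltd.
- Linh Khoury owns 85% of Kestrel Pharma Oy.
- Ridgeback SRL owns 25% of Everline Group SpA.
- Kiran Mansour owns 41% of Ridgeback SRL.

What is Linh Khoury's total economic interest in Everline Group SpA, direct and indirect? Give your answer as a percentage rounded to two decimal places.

89.75%

Linh reaches Everline along 2 paths.
Via Orbis → Ridgeback: 100% × 59% × 25% = 14.75%.
Via Orbis → Juniper: 100% × 100% × 75% = 75%.
Total: 14.75% + 75% = 89.75%.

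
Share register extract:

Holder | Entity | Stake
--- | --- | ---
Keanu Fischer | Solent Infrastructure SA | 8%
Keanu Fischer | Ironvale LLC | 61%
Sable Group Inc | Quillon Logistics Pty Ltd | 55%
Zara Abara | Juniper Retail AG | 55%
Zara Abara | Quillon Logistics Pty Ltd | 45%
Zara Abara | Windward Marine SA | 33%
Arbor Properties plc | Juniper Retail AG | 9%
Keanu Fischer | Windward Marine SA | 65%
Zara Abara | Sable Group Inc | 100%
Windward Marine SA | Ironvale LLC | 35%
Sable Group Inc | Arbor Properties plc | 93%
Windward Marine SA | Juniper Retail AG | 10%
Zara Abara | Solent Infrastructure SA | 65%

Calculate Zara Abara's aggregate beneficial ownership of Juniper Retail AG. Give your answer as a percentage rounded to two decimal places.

Zara reaches Juniper along 3 paths.
Direct stake: 55% = 55%.
Via Sable → Arbor: 100% × 93% × 9% = 8.37%.
Via Windward: 33% × 10% = 3.3%.
Total: 55% + 8.37% + 3.3% = 66.67%.

66.67%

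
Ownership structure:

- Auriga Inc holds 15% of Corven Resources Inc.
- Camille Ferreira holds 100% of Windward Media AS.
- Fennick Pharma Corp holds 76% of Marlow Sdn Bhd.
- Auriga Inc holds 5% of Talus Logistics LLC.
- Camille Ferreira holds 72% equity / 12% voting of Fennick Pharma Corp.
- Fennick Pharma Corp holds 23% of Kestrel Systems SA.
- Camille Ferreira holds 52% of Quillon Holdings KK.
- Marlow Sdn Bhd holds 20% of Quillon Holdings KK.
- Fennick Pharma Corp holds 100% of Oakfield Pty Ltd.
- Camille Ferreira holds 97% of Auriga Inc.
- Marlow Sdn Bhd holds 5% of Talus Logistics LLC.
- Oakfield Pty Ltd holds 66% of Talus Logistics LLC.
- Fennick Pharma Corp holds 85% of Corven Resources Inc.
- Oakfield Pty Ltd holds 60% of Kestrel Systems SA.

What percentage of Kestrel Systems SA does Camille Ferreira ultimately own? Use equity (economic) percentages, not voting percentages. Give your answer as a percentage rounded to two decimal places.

59.76%

Camille reaches Kestrel along 2 paths.
Via Fennick: 72% × 23% = 16.56%.
Via Fennick → Oakfield: 72% × 100% × 60% = 43.2%.
Total: 16.56% + 43.2% = 59.76%.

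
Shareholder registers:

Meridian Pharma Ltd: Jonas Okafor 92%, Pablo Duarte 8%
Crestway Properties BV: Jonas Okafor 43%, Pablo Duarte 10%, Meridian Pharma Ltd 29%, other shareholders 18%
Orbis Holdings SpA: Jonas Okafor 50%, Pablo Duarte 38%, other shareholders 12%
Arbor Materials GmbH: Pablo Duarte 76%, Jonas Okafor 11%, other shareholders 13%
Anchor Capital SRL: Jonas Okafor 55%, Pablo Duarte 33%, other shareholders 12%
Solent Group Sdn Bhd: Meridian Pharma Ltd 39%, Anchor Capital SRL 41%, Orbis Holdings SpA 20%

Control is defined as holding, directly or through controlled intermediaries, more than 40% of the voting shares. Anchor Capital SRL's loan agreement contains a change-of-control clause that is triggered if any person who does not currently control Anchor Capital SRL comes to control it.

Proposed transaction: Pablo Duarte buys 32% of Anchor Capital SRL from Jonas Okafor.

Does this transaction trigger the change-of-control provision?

The purchase adds only to Pablo's holdings (Jonas's stake shrinks), so Pablo is the only person who could newly come to control Anchor.
Pablo holds 76% of Arbor, so Pablo controls Arbor.
In Anchor, Pablo's side holds only 33%, not > 40%.
So before the transaction, Pablo does not control Anchor.
After the purchase, Pablo's direct stake in Anchor rises to 33% + 32% = 65%, and Jonas's stake falls to 23%.
Pablo holds 65% of Anchor, so Pablo controls Anchor.
Pablo did not control Anchor before and does after, so the clause is triggered.

Yes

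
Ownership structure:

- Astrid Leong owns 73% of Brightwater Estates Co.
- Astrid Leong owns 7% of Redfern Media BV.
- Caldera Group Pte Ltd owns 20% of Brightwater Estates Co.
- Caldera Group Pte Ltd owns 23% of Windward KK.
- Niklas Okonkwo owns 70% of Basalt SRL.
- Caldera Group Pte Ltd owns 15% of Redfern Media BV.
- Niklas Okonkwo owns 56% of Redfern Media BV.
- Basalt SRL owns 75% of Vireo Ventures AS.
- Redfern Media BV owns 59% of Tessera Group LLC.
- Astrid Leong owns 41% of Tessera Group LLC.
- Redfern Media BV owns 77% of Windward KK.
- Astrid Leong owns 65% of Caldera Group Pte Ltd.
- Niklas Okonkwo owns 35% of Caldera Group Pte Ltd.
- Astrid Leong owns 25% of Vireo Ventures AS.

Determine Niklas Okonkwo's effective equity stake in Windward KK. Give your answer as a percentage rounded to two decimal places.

55.21%

Niklas reaches Windward along 3 paths.
Via Caldera: 35% × 23% = 8.05%.
Via Caldera → Redfern: 35% × 15% × 77% = 4.0425%.
Via Redfern: 56% × 77% = 43.12%.
Total: 8.05% + 4.0425% + 43.12% = 55.2125%.
Rounded: 55.21%.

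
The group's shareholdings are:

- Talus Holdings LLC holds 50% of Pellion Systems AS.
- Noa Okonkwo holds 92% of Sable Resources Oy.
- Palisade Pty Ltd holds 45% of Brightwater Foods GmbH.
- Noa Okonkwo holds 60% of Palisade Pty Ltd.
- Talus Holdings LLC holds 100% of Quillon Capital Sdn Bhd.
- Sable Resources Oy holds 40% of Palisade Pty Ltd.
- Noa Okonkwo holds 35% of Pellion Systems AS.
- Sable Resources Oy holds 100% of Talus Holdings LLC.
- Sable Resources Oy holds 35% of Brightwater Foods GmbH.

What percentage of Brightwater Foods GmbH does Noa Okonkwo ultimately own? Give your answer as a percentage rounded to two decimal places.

75.76%

Noa reaches Brightwater along 3 paths.
Via Sable: 92% × 35% = 32.2%.
Via Palisade: 60% × 45% = 27%.
Via Sable → Palisade: 92% × 40% × 45% = 16.56%.
Total: 32.2% + 27% + 16.56% = 75.76%.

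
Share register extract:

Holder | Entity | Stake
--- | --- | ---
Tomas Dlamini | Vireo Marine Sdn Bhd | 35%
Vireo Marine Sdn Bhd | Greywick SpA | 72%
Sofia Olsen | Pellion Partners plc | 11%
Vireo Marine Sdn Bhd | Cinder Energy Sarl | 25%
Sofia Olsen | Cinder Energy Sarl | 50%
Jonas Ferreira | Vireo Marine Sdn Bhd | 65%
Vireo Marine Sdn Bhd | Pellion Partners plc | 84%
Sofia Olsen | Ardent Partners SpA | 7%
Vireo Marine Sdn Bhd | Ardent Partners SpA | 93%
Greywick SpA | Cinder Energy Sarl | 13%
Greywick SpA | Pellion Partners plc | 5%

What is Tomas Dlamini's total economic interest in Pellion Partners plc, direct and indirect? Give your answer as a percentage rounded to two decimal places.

Tomas reaches Pellion along 2 paths.
Via Vireo: 35% × 84% = 29.4%.
Via Vireo → Greywick: 35% × 72% × 5% = 1.26%.
Total: 29.4% + 1.26% = 30.66%.

30.66%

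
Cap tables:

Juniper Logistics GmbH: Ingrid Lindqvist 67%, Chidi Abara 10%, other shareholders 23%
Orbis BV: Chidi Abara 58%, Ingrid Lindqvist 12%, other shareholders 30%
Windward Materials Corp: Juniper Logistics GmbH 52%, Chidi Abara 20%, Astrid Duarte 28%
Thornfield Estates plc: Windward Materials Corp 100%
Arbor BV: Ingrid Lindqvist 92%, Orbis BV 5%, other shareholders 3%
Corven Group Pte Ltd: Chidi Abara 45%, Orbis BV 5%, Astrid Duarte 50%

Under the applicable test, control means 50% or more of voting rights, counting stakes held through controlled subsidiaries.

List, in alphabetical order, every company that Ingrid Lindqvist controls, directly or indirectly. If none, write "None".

Ingrid holds 67% of Juniper, so Ingrid controls Juniper.
Juniper holds 52% of Windward, so Ingrid controls Windward.
Windward holds 100% of Thornfield, so Ingrid controls Thornfield.
Ingrid holds 92% of Arbor, so Ingrid controls Arbor.
No other company's threshold is met.

Arbor BV, Juniper Logistics GmbH, Thornfield Estates plc, Windward Materials Corp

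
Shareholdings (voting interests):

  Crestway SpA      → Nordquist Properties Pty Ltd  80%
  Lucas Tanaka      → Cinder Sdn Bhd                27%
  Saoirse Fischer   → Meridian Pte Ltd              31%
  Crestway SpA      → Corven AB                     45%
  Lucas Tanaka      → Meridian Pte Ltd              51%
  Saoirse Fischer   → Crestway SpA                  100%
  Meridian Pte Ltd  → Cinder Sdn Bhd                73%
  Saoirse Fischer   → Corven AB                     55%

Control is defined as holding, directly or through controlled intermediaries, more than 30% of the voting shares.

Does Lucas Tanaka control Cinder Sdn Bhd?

Yes

Lucas holds 51% of Meridian, so Lucas controls Meridian.
Meridian and Lucas together hold 73% + 27% = 100% of Cinder, so Lucas controls Cinder.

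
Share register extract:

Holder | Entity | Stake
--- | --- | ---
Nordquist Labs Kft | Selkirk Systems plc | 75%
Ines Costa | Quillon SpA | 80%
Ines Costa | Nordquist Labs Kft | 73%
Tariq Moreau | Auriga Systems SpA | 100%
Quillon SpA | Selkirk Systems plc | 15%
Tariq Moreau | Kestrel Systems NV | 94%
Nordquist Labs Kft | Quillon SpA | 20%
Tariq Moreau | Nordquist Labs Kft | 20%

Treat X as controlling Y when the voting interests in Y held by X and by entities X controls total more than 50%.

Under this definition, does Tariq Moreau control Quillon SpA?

No

Tariq holds 94% of Kestrel, so Tariq controls Kestrel.
Tariq holds 100% of Auriga, so Tariq controls Auriga.
Neither Tariq nor any entity Tariq controls holds any voting interest in Quillon.
So Tariq does not control Quillon.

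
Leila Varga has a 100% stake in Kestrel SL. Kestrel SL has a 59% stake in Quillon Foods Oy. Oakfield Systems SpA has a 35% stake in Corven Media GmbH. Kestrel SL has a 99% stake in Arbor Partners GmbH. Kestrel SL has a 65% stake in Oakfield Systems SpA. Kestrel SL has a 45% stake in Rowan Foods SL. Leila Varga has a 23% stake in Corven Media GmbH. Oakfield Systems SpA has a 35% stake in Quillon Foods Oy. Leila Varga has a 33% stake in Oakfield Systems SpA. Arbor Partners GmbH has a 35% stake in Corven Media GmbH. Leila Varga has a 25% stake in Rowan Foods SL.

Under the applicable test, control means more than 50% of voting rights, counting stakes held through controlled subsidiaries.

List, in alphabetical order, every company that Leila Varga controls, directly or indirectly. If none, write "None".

Leila holds 100% of Kestrel, so Leila controls Kestrel.
Leila and Kestrel together hold 25% + 45% = 70% of Rowan, so Leila controls Rowan.
Kestrel and Leila together hold 65% + 33% = 98% of Oakfield, so Leila controls Oakfield.
Kestrel holds 99% of Arbor, so Leila controls Arbor.
Kestrel and Oakfield together hold 59% + 35% = 94% of Quillon, so Leila controls Quillon.
Arbor and Oakfield and Leila together hold 35% + 35% + 23% = 93% of Corven, so Leila controls Corven.

Arbor Partners GmbH, Corven Media GmbH, Kestrel SL, Oakfield Systems SpA, Quillon Foods Oy, Rowan Foods SL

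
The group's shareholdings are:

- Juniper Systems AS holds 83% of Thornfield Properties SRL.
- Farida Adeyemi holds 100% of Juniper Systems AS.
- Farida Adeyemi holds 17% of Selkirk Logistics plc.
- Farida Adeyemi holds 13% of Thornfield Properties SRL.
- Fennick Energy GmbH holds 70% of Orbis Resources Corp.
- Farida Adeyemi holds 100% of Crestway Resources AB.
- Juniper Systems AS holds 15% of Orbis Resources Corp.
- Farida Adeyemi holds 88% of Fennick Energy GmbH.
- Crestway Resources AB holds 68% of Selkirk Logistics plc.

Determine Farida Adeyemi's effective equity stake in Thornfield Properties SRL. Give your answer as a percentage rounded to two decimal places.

Farida reaches Thornfield along 2 paths.
Via Juniper: 100% × 83% = 83%.
Direct stake: 13% = 13%.
Total: 83% + 13% = 96%.
Rounded: 96.00%.

96.00%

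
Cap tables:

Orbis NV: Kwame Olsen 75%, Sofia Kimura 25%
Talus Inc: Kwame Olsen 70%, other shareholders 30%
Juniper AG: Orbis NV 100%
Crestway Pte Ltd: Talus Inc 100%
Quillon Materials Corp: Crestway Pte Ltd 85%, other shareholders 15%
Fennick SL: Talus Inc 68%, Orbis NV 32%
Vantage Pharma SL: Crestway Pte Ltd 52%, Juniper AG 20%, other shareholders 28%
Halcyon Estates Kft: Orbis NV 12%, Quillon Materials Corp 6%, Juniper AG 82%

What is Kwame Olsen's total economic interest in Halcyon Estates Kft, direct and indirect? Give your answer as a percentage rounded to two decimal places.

74.07%

Kwame reaches Halcyon along 3 paths.
Via Orbis: 75% × 12% = 9%.
Via Talus → Crestway → Quillon: 70% × 100% × 85% × 6% = 3.57%.
Via Orbis → Juniper: 75% × 100% × 82% = 61.5%.
Total: 9% + 3.57% + 61.5% = 74.07%.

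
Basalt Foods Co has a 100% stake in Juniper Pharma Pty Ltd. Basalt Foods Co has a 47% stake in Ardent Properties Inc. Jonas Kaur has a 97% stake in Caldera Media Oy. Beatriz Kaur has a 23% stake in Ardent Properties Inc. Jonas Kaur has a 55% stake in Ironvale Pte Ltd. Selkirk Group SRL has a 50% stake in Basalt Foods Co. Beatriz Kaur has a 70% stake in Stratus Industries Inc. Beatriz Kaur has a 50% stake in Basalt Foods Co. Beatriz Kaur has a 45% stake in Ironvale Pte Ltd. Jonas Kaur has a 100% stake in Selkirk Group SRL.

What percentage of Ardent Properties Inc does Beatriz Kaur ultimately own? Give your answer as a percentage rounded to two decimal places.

46.50%

Beatriz reaches Ardent along 2 paths.
Direct stake: 23% = 23%.
Via Basalt: 50% × 47% = 23.5%.
Total: 23% + 23.5% = 46.5%.
Rounded: 46.50%.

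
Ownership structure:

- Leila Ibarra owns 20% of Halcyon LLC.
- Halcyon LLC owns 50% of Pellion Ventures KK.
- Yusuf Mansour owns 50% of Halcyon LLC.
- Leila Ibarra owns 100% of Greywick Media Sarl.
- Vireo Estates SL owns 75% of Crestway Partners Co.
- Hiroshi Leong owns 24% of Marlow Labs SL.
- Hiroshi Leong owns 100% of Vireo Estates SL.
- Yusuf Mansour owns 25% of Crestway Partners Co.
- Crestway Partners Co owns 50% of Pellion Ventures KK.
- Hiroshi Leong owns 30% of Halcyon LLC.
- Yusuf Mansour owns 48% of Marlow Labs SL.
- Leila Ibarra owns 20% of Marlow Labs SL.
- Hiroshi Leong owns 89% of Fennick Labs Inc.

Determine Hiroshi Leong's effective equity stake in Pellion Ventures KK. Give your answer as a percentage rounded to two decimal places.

Hiroshi reaches Pellion along 2 paths.
Via Halcyon: 30% × 50% = 15%.
Via Vireo → Crestway: 100% × 75% × 50% = 37.5%.
Total: 15% + 37.5% = 52.5%.
Rounded: 52.50%.

52.50%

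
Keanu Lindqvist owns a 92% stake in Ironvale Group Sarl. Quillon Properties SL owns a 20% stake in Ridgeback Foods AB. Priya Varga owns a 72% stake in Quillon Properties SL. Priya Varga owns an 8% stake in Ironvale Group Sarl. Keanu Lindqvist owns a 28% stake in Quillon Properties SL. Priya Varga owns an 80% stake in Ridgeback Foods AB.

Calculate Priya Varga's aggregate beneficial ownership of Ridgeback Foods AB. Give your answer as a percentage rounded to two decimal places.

Priya reaches Ridgeback along 2 paths.
Direct stake: 80% = 80%.
Via Quillon: 72% × 20% = 14.4%.
Total: 80% + 14.4% = 94.4%.
Rounded: 94.40%.

94.40%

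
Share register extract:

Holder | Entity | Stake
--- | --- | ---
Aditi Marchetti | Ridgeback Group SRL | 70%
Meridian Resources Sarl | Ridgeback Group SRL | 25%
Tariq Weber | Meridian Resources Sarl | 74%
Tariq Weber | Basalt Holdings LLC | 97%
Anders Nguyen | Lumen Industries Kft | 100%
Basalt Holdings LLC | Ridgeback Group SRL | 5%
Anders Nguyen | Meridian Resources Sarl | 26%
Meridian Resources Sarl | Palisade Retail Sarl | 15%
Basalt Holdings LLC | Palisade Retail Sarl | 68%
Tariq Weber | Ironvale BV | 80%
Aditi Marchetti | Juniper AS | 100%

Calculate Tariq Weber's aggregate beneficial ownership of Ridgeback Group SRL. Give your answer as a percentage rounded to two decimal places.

23.35%

Tariq reaches Ridgeback along 2 paths.
Via Meridian: 74% × 25% = 18.5%.
Via Basalt: 97% × 5% = 4.85%.
Total: 18.5% + 4.85% = 23.35%.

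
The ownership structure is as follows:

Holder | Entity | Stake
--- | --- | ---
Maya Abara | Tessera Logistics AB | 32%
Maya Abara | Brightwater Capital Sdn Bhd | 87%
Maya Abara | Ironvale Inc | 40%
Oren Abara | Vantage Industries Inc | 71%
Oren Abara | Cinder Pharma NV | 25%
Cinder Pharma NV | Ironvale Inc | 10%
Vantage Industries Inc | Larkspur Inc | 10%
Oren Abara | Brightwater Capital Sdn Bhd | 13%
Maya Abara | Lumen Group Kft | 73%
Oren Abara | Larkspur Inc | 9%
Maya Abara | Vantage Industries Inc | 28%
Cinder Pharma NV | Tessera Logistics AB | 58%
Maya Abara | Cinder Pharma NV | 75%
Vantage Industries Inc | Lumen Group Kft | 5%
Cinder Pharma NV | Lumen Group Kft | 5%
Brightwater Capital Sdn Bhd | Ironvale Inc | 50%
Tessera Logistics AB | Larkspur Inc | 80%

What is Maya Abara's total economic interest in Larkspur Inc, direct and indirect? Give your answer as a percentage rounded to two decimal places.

Maya reaches Larkspur along 3 paths.
Via Tessera: 32% × 80% = 25.6%.
Via Cinder → Tessera: 75% × 58% × 80% = 34.8%.
Via Vantage: 28% × 10% = 2.8%.
Total: 25.6% + 34.8% + 2.8% = 63.2%.
Rounded: 63.20%.

63.20%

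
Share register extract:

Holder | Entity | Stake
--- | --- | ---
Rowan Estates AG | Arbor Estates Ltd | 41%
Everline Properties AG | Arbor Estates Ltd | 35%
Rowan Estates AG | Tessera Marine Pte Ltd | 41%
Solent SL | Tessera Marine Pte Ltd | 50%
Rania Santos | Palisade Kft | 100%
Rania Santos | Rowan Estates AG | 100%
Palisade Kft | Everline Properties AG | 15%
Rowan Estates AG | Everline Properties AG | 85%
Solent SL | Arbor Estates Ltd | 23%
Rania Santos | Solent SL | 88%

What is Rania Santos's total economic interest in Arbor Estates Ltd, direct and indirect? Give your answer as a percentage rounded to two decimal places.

Rania reaches Arbor along 4 paths.
Via Solent: 88% × 23% = 20.24%.
Via Rowan → Everline: 100% × 85% × 35% = 29.75%.
Via Palisade → Everline: 100% × 15% × 35% = 5.25%.
Via Rowan: 100% × 41% = 41%.
Total: 20.24% + 29.75% + 5.25% + 41% = 96.24%.

96.24%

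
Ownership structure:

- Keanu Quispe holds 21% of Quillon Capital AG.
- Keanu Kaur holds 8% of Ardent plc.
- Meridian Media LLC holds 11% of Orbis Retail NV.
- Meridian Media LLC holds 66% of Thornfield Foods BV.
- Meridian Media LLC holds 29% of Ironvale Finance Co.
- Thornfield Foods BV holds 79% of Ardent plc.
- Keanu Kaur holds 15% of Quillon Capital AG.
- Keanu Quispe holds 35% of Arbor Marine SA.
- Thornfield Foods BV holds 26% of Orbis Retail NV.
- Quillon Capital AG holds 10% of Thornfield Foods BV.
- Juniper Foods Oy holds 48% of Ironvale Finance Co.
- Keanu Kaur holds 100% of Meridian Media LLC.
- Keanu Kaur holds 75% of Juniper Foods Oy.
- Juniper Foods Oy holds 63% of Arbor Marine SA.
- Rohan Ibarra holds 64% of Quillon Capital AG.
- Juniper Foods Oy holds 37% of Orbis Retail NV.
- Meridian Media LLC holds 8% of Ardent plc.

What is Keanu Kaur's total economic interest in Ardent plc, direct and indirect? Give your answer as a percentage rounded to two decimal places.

Keanu Kaur reaches Ardent along 4 paths.
Direct stake: 8% = 8%.
Via Meridian: 100% × 8% = 8%.
Via Meridian → Thornfield: 100% × 66% × 79% = 52.14%.
Via Quillon → Thornfield: 15% × 10% × 79% = 1.185%.
Total: 8% + 8% + 52.14% + 1.185% = 69.325%.
Rounded: 69.33%.

69.33%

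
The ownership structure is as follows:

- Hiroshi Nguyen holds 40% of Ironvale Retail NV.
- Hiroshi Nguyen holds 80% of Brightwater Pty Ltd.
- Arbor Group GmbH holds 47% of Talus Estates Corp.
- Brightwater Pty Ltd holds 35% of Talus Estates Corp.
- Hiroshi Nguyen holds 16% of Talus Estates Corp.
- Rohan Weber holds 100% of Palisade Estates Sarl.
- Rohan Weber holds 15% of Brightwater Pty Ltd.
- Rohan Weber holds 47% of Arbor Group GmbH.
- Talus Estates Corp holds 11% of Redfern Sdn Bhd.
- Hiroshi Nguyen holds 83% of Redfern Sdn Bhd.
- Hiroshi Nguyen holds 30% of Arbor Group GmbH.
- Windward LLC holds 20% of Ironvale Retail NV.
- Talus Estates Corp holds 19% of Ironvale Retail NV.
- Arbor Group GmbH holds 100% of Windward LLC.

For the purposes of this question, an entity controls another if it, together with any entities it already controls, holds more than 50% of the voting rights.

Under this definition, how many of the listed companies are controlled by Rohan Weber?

Rohan holds 100% of Palisade, so Rohan controls Palisade.
No other company's threshold is met.
Rohan controls 1 company.

1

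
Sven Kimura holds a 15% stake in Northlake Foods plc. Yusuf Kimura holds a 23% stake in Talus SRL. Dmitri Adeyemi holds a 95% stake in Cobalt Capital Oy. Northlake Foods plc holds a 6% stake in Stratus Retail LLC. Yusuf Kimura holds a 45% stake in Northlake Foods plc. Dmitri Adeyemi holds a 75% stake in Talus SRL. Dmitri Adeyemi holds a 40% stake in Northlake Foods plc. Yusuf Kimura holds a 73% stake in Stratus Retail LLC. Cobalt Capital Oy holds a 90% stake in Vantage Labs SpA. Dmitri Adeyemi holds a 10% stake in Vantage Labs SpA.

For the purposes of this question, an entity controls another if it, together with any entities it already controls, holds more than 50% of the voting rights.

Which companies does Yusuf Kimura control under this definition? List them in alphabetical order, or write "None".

Yusuf holds 73% of Stratus, so Yusuf controls Stratus.
No other company's threshold is met.

Stratus Retail LLC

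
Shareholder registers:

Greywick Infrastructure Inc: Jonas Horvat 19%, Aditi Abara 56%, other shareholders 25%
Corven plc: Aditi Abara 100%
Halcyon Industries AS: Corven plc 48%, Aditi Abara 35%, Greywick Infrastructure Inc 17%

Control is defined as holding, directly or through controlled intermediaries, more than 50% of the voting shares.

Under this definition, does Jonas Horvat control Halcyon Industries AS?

No

Jonas's largest direct stake is 19% in Greywick, which does not meet the threshold, so Jonas controls no company.
Neither Jonas nor any entity Jonas controls holds any voting interest in Halcyon.
So Jonas does not control Halcyon.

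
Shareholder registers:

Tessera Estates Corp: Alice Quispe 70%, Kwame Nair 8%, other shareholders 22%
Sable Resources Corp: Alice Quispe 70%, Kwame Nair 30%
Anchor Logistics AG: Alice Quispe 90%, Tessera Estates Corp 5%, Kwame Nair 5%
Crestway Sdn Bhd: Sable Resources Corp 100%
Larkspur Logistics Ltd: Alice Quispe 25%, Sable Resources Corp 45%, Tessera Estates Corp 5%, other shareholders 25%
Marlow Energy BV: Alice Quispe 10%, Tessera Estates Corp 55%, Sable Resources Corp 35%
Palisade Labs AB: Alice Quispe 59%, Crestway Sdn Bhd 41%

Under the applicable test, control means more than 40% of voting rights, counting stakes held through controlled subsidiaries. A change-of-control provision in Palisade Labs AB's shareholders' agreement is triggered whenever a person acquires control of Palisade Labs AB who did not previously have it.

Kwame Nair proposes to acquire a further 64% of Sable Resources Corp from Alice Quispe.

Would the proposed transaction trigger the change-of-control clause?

The purchase adds only to Kwame's holdings (Alice's stake shrinks), so Kwame is the only person who could newly come to control Palisade.
Kwame's largest direct stake is 30% in Sable, which does not meet the threshold, so Kwame controls no company.
Neither Kwame nor any entity Kwame controls holds any voting interest in Palisade.
So before the transaction, Kwame does not control Palisade.
After the purchase, Kwame's direct stake in Sable rises to 30% + 64% = 94%, and Alice's stake falls to 6%.
Kwame holds 94% of Sable, so Kwame controls Sable.
Sable holds 100% of Crestway, so Kwame controls Crestway.
Crestway holds 41% of Palisade, so Kwame controls Palisade.
Kwame did not control Palisade before and does after, so the clause is triggered.

Yes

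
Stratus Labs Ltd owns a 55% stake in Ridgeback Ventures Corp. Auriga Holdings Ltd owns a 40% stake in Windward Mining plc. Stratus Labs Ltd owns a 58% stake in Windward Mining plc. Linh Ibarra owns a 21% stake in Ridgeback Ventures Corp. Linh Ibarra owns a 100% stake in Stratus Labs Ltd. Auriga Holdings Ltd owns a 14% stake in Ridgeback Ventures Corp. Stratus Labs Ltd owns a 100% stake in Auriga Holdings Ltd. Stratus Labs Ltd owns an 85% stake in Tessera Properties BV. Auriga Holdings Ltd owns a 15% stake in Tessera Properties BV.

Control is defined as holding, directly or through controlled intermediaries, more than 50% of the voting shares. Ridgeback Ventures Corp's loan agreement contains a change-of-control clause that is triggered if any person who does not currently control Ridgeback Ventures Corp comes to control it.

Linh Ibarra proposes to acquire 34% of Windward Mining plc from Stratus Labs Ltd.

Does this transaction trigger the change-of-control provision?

No

The purchase adds only to Linh's holdings (Stratus's stake shrinks), so Linh is the only person who could newly come to control Ridgeback.
Linh holds 100% of Stratus, so Linh controls Stratus.
Stratus holds 100% of Auriga, so Linh controls Auriga.
Stratus and Linh and Auriga together hold 55% + 21% + 14% = 90% of Ridgeback, so Linh controls Ridgeback.
So Linh already controls Ridgeback before the transaction.
After the purchase, Linh holds 34% of Windward directly, and Stratus's stake falls to 24%.
Linh controlled Ridgeback already, so this is not a new person acquiring control; every other person's position is unchanged or reduced.
No new person acquires control, so the clause is not triggered.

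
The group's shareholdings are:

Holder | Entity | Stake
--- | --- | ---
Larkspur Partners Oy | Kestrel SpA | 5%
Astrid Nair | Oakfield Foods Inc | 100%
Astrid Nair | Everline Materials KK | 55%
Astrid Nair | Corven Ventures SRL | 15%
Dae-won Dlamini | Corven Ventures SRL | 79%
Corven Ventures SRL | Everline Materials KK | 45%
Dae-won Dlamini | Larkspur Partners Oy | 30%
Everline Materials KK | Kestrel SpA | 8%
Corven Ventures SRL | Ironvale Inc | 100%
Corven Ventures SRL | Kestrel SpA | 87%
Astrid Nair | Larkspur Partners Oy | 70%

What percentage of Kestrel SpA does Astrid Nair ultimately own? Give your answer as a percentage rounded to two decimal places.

Astrid reaches Kestrel along 4 paths.
Via Corven: 15% × 87% = 13.05%.
Via Larkspur: 70% × 5% = 3.5%.
Via Everline: 55% × 8% = 4.4%.
Via Corven → Everline: 15% × 45% × 8% = 0.54%.
Total: 13.05% + 3.5% + 4.4% + 0.54% = 21.49%.

21.49%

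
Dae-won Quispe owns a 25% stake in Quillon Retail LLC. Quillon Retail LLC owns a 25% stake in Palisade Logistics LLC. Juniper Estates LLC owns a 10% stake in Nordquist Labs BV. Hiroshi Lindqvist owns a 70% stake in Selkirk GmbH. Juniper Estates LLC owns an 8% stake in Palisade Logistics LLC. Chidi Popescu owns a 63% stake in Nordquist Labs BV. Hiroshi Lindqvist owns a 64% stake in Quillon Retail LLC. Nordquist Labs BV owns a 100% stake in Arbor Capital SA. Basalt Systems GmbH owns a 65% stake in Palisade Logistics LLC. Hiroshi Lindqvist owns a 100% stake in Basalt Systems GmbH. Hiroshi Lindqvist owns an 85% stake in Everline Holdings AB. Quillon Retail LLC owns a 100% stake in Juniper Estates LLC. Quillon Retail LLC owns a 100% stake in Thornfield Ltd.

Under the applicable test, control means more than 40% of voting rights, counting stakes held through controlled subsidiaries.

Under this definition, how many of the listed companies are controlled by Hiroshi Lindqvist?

7

Hiroshi holds 64% of Quillon, so Hiroshi controls Quillon.
Hiroshi holds 70% of Selkirk, so Hiroshi controls Selkirk.
Quillon holds 100% of Juniper, so Hiroshi controls Juniper.
Hiroshi holds 100% of Basalt, so Hiroshi controls Basalt.
Juniper and Basalt and Quillon together hold 8% + 65% + 25% = 98% of Palisade, so Hiroshi controls Palisade.
Hiroshi holds 85% of Everline, so Hiroshi controls Everline.
Quillon holds 100% of Thornfield, so Hiroshi controls Thornfield.
No other company's threshold is met.
Hiroshi controls 7 companies.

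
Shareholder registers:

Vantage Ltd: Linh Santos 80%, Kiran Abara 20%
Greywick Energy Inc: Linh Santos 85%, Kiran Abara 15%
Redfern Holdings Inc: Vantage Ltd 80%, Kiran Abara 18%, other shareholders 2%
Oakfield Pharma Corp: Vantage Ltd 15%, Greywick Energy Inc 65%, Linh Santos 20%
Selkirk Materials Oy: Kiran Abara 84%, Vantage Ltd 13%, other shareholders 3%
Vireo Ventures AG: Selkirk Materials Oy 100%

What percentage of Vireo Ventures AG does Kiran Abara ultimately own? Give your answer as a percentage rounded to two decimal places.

86.60%

Kiran reaches Vireo along 2 paths.
Via Selkirk: 84% × 100% = 84%.
Via Vantage → Selkirk: 20% × 13% × 100% = 2.6%.
Total: 84% + 2.6% = 86.6%.
Rounded: 86.60%.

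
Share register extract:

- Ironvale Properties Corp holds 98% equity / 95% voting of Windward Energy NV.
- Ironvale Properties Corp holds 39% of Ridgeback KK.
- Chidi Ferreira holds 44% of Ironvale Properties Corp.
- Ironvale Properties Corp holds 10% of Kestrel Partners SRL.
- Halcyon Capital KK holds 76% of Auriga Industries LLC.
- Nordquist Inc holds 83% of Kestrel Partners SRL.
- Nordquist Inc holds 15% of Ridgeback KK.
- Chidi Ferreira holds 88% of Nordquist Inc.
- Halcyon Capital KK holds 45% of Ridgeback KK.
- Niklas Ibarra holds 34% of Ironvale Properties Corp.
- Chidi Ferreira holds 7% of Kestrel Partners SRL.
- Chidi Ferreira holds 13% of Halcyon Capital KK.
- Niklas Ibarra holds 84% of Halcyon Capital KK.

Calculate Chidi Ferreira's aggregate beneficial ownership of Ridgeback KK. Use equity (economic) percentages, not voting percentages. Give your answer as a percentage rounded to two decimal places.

36.21%

Chidi reaches Ridgeback along 3 paths.
Via Ironvale: 44% × 39% = 17.16%.
Via Halcyon: 13% × 45% = 5.85%.
Via Nordquist: 88% × 15% = 13.2%.
Total: 17.16% + 5.85% + 13.2% = 36.21%.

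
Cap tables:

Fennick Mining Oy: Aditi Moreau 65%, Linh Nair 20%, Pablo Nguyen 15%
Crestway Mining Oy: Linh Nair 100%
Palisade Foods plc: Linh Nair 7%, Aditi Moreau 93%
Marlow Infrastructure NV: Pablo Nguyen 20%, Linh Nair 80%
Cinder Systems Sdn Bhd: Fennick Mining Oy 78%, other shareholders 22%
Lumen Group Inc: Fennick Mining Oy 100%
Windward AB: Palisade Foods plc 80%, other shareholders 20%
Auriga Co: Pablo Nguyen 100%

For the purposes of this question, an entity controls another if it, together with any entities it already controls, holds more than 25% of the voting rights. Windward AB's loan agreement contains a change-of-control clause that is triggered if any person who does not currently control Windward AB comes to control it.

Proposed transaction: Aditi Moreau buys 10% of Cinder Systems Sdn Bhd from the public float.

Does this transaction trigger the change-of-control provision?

No

The purchase changes only Aditi's holdings, so Aditi is the only person who could newly come to control Windward.
Aditi holds 93% of Palisade, so Aditi controls Palisade.
Palisade holds 80% of Windward, so Aditi controls Windward.
So Aditi already controls Windward before the transaction.
After the purchase, Aditi holds 10% of Cinder directly.
Aditi controlled Windward already, so this is not a new person acquiring control; every other person's position is unchanged or reduced.
No new person acquires control, so the clause is not triggered.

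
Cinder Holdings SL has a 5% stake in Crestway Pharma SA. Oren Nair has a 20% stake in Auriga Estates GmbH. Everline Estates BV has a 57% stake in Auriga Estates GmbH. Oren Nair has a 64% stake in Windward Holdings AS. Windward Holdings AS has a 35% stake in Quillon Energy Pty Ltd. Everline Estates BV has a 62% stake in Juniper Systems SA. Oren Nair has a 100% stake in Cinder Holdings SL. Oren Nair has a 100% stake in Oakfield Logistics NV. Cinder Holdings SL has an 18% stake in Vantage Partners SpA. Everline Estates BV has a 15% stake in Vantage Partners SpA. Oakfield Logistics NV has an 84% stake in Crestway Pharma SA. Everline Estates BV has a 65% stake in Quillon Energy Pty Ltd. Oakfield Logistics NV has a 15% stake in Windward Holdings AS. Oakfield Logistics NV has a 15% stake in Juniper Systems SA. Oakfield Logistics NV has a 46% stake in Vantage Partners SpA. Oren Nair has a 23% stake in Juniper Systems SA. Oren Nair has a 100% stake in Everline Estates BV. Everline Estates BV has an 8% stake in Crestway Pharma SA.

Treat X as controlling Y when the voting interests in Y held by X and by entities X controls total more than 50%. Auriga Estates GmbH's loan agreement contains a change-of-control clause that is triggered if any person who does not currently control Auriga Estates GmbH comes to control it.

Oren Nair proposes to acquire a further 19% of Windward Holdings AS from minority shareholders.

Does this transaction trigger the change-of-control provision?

No

The purchase changes only Oren's holdings, so Oren is the only person who could newly come to control Auriga.
Oren holds 100% of Everline, so Oren controls Everline.
Everline and Oren together hold 57% + 20% = 77% of Auriga, so Oren controls Auriga.
So Oren already controls Auriga before the transaction.
After the purchase, Oren's direct stake in Windward rises to 64% + 19% = 83%.
Oren controlled Auriga already, so this is not a new person acquiring control; every other person's position is unchanged or reduced.
No new person acquires control, so the clause is not triggered.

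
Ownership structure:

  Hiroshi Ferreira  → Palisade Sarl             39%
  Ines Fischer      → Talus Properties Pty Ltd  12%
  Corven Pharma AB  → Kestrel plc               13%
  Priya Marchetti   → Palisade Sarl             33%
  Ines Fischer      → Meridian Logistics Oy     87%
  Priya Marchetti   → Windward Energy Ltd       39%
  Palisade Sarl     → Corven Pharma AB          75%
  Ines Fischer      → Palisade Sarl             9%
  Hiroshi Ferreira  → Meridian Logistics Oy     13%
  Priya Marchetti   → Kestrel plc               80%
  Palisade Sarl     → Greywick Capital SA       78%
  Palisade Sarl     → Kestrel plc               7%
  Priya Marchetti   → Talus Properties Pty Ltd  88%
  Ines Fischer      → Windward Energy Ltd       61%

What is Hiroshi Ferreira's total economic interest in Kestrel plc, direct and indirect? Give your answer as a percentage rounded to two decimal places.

6.53%

Hiroshi reaches Kestrel along 2 paths.
Via Palisade → Corven: 39% × 75% × 13% = 3.8025%.
Via Palisade: 39% × 7% = 2.73%.
Total: 3.8025% + 2.73% = 6.5325%.
Rounded: 6.53%.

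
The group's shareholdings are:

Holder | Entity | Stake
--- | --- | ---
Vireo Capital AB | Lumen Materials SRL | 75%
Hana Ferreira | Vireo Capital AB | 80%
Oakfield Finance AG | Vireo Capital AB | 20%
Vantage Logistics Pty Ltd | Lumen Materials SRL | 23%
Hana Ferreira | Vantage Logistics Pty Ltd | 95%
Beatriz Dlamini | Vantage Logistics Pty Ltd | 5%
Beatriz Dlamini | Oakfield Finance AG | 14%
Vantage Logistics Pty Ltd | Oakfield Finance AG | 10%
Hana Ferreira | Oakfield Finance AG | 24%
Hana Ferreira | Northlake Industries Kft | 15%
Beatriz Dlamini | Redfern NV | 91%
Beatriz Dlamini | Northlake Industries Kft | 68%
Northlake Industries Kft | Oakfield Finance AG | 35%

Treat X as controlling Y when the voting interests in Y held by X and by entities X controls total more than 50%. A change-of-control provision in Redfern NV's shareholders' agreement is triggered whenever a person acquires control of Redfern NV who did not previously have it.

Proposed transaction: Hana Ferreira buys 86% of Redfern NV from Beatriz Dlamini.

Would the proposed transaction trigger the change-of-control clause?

Yes

The purchase adds only to Hana's holdings (Beatriz's stake shrinks), so Hana is the only person who could newly come to control Redfern.
Hana holds 95% of Vantage, so Hana controls Vantage.
Hana holds 80% of Vireo, so Hana controls Vireo.
Vireo and Vantage together hold 75% + 23% = 98% of Lumen, so Hana controls Lumen.
Neither Hana nor any entity Hana controls holds any voting interest in Redfern.
So before the transaction, Hana does not control Redfern.
After the purchase, Hana holds 86% of Redfern directly, and Beatriz's stake falls to 5%.
Hana holds 86% of Redfern, so Hana controls Redfern.
Hana did not control Redfern before and does after, so the clause is triggered.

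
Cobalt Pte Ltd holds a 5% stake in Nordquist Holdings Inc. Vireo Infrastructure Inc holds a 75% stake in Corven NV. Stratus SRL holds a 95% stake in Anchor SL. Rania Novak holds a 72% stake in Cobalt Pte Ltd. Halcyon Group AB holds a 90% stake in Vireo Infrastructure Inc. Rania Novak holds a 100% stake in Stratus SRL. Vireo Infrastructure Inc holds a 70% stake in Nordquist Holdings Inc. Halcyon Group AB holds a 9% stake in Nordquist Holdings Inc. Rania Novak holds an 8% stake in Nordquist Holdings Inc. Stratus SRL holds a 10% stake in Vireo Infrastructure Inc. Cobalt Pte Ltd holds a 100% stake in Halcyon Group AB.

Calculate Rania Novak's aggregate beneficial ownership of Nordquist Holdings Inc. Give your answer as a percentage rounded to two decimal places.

Rania reaches Nordquist along 5 paths.
Via Cobalt → Halcyon: 72% × 100% × 9% = 6.48%.
Via Cobalt: 72% × 5% = 3.6%.
Via Stratus → Vireo: 100% × 10% × 70% = 7%.
Via Cobalt → Halcyon → Vireo: 72% × 100% × 90% × 70% = 45.36%.
Direct stake: 8% = 8%.
Total: 6.48% + 3.6% + 7% + 45.36% + 8% = 70.44%.

70.44%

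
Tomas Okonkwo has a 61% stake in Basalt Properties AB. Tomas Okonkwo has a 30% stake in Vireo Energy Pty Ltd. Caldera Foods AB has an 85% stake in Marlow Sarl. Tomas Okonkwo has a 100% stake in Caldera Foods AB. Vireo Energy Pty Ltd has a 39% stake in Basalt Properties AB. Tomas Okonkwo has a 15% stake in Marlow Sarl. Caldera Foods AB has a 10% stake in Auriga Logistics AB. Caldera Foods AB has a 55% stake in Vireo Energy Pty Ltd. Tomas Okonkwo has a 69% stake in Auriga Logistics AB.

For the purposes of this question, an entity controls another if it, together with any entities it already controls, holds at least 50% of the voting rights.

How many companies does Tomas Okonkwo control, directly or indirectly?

5

Tomas holds 100% of Caldera, so Tomas controls Caldera.
Caldera and Tomas together hold 55% + 30% = 85% of Vireo, so Tomas controls Vireo.
Tomas and Caldera together hold 15% + 85% = 100% of Marlow, so Tomas controls Marlow.
Tomas and Caldera together hold 69% + 10% = 79% of Auriga, so Tomas controls Auriga.
Tomas and Vireo together hold 61% + 39% = 100% of Basalt, so Tomas controls Basalt.
Tomas controls 5 companies.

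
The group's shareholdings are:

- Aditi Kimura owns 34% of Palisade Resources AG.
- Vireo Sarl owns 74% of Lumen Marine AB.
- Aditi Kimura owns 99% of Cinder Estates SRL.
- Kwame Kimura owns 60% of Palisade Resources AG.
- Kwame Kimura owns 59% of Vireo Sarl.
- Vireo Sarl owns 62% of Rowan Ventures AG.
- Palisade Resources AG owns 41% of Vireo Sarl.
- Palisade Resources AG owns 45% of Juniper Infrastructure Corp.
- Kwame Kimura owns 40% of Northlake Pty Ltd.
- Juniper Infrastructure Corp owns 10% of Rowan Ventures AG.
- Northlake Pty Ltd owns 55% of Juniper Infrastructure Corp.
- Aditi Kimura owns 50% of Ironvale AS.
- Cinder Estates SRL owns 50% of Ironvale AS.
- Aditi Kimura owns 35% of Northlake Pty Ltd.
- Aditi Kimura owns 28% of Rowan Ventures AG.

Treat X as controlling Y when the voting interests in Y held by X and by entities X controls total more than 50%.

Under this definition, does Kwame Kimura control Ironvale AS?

Kwame holds 60% of Palisade, so Kwame controls Palisade.
Kwame and Palisade together hold 59% + 41% = 100% of Vireo, so Kwame controls Vireo.
Vireo holds 62% of Rowan, so Kwame controls Rowan.
Vireo holds 74% of Lumen, so Kwame controls Lumen.
Neither Kwame nor any entity Kwame controls holds any voting interest in Ironvale.
So Kwame does not control Ironvale.

No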